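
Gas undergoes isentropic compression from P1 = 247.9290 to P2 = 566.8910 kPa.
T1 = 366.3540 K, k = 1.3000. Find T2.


(k-1)/k = 0.2308
(P2/P1)^exp = 1.2103
T2 = 366.3540 * 1.2103 = 443.3910 K

443.3910 K


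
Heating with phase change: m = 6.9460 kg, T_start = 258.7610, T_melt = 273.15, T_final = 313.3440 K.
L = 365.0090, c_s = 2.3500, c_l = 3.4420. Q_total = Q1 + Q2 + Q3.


Q1 (sensible, solid) = 6.9460 * 2.3500 * 14.3890 = 234.8731 kJ
Q2 (latent) = 6.9460 * 365.0090 = 2535.3525 kJ
Q3 (sensible, liquid) = 6.9460 * 3.4420 * 40.1940 = 960.9635 kJ
Q_total = 3731.1891 kJ

3731.1891 kJ


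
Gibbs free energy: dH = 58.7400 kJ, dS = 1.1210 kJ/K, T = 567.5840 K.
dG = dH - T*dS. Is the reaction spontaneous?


T*dS = 567.5840 * 1.1210 = 636.2617 kJ
dG = 58.7400 - 636.2617 = -577.5217 kJ (spontaneous)

dG = -577.5217 kJ, spontaneous


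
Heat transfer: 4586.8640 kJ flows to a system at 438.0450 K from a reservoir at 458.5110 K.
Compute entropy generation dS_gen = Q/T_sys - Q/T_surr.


dS_sys = 4586.8640/438.0450 = 10.4712 kJ/K
dS_surr = -4586.8640/458.5110 = -10.0038 kJ/K
dS_gen = 10.4712 - 10.0038 = 0.4674 kJ/K (irreversible)

dS_gen = 0.4674 kJ/K, irreversible


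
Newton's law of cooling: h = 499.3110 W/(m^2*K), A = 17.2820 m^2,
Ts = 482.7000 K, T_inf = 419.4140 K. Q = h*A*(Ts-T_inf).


dT = 63.2860 K
Q = 499.3110 * 17.2820 * 63.2860 = 546100.7607 W

546100.7607 W


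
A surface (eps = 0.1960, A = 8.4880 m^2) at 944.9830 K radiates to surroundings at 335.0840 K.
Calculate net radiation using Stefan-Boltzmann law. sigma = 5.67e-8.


T^4 = 7.9744e+11
Tsurr^4 = 1.2607e+10
Q = 0.1960 * 5.67e-8 * 8.4880 * 7.8483e+11 = 74032.0273 W

74032.0273 W


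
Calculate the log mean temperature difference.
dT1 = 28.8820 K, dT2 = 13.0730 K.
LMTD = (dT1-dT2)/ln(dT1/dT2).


dT1/dT2 = 2.2093
ln(dT1/dT2) = 0.7927
LMTD = 15.8090 / 0.7927 = 19.9440 K

19.9440 K


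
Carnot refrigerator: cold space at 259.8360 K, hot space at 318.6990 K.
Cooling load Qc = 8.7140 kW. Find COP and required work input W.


COP = 259.8360 / 58.8630 = 4.4143
W = 8.7140 / 4.4143 = 1.9741 kW

COP = 4.4143, W = 1.9741 kW


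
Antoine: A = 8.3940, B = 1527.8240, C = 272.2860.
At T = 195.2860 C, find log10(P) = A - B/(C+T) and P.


C+T = 467.5720
B/(C+T) = 3.2676
log10(P) = 8.3940 - 3.2676 = 5.1264
P = 10^5.1264 = 133792.1132 mmHg

133792.1132 mmHg


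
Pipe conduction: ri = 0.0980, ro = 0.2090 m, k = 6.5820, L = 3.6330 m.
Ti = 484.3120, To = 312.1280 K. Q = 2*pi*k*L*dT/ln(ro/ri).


dT = 172.1840 K
ln(ro/ri) = 0.7574
Q = 2*pi*6.5820*3.6330*172.1840 / 0.7574 = 34157.7841 W

34157.7841 W


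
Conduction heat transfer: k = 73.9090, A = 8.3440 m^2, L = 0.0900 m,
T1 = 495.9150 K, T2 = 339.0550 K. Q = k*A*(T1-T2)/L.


dT = 156.8600 K
Q = 73.9090 * 8.3440 * 156.8600 / 0.0900 = 1074833.8193 W

1074833.8193 W


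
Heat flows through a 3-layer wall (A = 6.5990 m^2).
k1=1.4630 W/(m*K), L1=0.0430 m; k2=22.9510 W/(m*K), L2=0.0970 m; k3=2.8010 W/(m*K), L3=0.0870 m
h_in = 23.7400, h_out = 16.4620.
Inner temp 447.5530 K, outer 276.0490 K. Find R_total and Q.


R_conv_in = 1/(23.7400*6.5990) = 0.0064
R_1 = 0.0430/(1.4630*6.5990) = 0.0045
R_2 = 0.0970/(22.9510*6.5990) = 0.0006
R_3 = 0.0870/(2.8010*6.5990) = 0.0047
R_conv_out = 1/(16.4620*6.5990) = 0.0092
R_total = 0.0254 K/W
Q = 171.5040 / 0.0254 = 6754.8361 W

R_total = 0.0254 K/W, Q = 6754.8361 W


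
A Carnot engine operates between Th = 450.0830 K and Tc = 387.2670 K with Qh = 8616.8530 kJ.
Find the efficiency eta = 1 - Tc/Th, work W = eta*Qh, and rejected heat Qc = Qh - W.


eta = 1 - 387.2670/450.0830 = 0.1396
W = 0.1396 * 8616.8530 = 1202.6143 kJ
Qc = 8616.8530 - 1202.6143 = 7414.2387 kJ

eta = 13.9565%, W = 1202.6143 kJ, Qc = 7414.2387 kJ


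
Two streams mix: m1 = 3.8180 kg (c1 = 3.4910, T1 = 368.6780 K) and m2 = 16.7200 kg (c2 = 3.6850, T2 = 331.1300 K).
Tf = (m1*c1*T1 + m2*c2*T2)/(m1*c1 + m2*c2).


num = 25315.9545
den = 74.9418
Tf = 337.8080 K

337.8080 K


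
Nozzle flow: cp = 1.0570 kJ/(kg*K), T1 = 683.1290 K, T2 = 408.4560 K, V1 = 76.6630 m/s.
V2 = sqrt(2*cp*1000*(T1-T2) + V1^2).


dT = 274.6730 K
2*cp*1000*dT = 580658.7220
V1^2 = 5877.2156
V2 = sqrt(586535.9376) = 765.8563 m/s

765.8563 m/s


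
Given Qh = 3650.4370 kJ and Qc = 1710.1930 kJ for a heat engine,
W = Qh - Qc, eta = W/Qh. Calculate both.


W = 3650.4370 - 1710.1930 = 1940.2440 kJ
eta = 1940.2440 / 3650.4370 = 0.5315 = 53.1510%

W = 1940.2440 kJ, eta = 53.1510%


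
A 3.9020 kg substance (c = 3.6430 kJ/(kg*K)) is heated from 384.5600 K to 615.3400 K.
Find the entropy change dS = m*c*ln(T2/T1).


T2/T1 = 1.6001
ln(T2/T1) = 0.4701
dS = 3.9020 * 3.6430 * 0.4701 = 6.6821 kJ/K

6.6821 kJ/K


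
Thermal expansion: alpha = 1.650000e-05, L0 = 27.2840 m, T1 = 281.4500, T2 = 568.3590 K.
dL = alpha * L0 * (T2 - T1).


dT = 286.9090 K
dL = 1.650000e-05 * 27.2840 * 286.9090 = 0.129162 m
L_final = 27.413162 m

dL = 0.129162 m


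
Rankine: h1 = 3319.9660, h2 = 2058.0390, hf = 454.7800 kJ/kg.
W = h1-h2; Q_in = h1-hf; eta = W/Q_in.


W = 1261.9270 kJ/kg
Q_in = 2865.1860 kJ/kg
eta = 0.4404 = 44.0435%

eta = 44.0435%


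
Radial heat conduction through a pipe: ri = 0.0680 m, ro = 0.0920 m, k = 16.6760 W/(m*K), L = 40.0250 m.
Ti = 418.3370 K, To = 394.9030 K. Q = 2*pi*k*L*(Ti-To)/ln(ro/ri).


dT = 23.4340 K
ln(ro/ri) = 0.3023
Q = 2*pi*16.6760*40.0250*23.4340 / 0.3023 = 325116.3831 W

325116.3831 W


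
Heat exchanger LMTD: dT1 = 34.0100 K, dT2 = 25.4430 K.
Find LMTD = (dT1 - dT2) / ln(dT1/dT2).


dT1/dT2 = 1.3367
ln(dT1/dT2) = 0.2902
LMTD = 8.5670 / 0.2902 = 29.5196 K

29.5196 K


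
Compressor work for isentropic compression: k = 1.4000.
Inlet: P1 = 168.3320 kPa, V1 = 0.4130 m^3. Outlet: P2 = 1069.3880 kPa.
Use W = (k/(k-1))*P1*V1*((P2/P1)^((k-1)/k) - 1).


(k-1)/k = 0.2857
(P2/P1)^exp = 1.6960
W = 3.5000 * 168.3320 * 0.4130 * (1.6960 - 1) = 169.3475 kJ

169.3475 kJ


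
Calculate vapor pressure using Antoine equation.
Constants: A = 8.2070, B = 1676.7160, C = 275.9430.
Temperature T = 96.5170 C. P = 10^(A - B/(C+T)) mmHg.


C+T = 372.4600
B/(C+T) = 4.5017
log10(P) = 8.2070 - 4.5017 = 3.7053
P = 10^3.7053 = 5073.0084 mmHg

5073.0084 mmHg


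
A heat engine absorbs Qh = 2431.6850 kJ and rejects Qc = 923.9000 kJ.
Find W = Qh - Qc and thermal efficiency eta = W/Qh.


W = 2431.6850 - 923.9000 = 1507.7850 kJ
eta = 1507.7850 / 2431.6850 = 0.6201 = 62.0058%

W = 1507.7850 kJ, eta = 62.0058%


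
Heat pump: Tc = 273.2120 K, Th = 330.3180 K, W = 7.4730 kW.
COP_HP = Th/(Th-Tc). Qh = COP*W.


COP = 330.3180 / 57.1060 = 5.7843
Qh = 5.7843 * 7.4730 = 43.2260 kW

COP = 5.7843, Qh = 43.2260 kW


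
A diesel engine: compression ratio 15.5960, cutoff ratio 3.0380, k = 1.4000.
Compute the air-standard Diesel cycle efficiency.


r^(k-1) = 3.0006
rc^k = 4.7383
eta = 0.5633 = 56.3346%

56.3346%


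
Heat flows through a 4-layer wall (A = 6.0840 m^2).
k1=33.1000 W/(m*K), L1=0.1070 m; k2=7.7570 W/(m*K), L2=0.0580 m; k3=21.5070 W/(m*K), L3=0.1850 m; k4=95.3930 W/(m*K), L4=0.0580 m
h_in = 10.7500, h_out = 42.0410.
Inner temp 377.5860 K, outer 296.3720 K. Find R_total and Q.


R_conv_in = 1/(10.7500*6.0840) = 0.0153
R_1 = 0.1070/(33.1000*6.0840) = 0.0005
R_2 = 0.0580/(7.7570*6.0840) = 0.0012
R_3 = 0.1850/(21.5070*6.0840) = 0.0014
R_4 = 0.0580/(95.3930*6.0840) = 9.9936e-05
R_conv_out = 1/(42.0410*6.0840) = 0.0039
R_total = 0.0225 K/W
Q = 81.2140 / 0.0225 = 3613.7569 W

R_total = 0.0225 K/W, Q = 3613.7569 W


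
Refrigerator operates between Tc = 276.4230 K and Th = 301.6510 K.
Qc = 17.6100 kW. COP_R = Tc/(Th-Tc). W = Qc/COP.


COP = 276.4230 / 25.2280 = 10.9570
W = 17.6100 / 10.9570 = 1.6072 kW

COP = 10.9570, W = 1.6072 kW


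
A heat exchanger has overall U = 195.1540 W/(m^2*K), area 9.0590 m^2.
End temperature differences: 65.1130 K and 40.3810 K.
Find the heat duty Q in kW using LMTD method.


LMTD = 51.7661 K
Q = 195.1540 * 9.0590 * 51.7661 = 91517.2085 W = 91.5172 kW

91.5172 kW


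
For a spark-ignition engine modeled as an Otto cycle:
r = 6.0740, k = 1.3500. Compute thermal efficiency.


r^(k-1) = 1.8803
eta = 1 - 1/1.8803 = 0.4682 = 46.8157%

46.8157%


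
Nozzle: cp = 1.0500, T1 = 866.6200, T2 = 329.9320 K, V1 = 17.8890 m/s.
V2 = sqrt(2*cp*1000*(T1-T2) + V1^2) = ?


dT = 536.6880 K
2*cp*1000*dT = 1127044.8000
V1^2 = 320.0163
V2 = sqrt(1127364.8163) = 1061.7744 m/s

1061.7744 m/s


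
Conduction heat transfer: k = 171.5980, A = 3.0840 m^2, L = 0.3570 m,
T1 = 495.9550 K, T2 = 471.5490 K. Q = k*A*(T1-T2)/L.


dT = 24.4060 K
Q = 171.5980 * 3.0840 * 24.4060 / 0.3570 = 36178.8687 W

36178.8687 W


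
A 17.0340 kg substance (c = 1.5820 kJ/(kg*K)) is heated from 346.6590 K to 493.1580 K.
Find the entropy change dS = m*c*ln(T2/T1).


T2/T1 = 1.4226
ln(T2/T1) = 0.3525
dS = 17.0340 * 1.5820 * 0.3525 = 9.4988 kJ/K

9.4988 kJ/K


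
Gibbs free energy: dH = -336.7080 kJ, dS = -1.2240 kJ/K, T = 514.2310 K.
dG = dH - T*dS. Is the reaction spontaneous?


T*dS = 514.2310 * -1.2240 = -629.4187 kJ
dG = -336.7080 + 629.4187 = 292.7107 kJ (non-spontaneous)

dG = 292.7107 kJ, non-spontaneous


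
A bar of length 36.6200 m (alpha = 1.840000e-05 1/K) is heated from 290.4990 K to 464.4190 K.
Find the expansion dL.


dT = 173.9200 K
dL = 1.840000e-05 * 36.6200 * 173.9200 = 0.117189 m
L_final = 36.737189 m

dL = 0.117189 m


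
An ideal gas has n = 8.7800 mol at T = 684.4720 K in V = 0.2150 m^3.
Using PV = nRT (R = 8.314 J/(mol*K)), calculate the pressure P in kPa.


P = nRT/V = 8.7800 * 8.314 * 684.4720 / 0.2150
= 49964.3478 / 0.2150 = 232392.3155 Pa = 232.3923 kPa

232.3923 kPa


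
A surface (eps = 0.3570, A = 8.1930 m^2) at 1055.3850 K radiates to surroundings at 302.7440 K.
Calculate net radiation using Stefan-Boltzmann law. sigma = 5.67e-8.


T^4 = 1.2406e+12
Tsurr^4 = 8.4004e+09
Q = 0.3570 * 5.67e-8 * 8.1930 * 1.2322e+12 = 204355.9334 W

204355.9334 W


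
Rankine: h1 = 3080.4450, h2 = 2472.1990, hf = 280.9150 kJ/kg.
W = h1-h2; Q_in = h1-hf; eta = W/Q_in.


W = 608.2460 kJ/kg
Q_in = 2799.5300 kJ/kg
eta = 0.2173 = 21.7267%

eta = 21.7267%


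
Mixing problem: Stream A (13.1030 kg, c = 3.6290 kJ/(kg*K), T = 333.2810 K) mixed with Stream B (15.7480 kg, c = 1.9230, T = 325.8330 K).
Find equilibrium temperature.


num = 25715.1062
den = 77.8342
Tf = 330.3832 K

330.3832 K


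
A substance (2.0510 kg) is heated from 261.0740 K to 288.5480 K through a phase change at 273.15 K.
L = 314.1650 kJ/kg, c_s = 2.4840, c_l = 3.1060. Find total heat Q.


Q1 (sensible, solid) = 2.0510 * 2.4840 * 12.0760 = 61.5234 kJ
Q2 (latent) = 2.0510 * 314.1650 = 644.3524 kJ
Q3 (sensible, liquid) = 2.0510 * 3.1060 * 15.3980 = 98.0915 kJ
Q_total = 803.9673 kJ

803.9673 kJ


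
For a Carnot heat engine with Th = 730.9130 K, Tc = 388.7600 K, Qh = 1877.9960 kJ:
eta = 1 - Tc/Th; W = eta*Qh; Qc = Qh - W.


eta = 1 - 388.7600/730.9130 = 0.4681
W = 0.4681 * 1877.9960 = 879.1224 kJ
Qc = 1877.9960 - 879.1224 = 998.8736 kJ

eta = 46.8117%, W = 879.1224 kJ, Qc = 998.8736 kJ


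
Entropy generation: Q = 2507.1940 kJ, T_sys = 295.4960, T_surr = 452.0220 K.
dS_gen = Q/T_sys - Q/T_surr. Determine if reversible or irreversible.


dS_sys = 2507.1940/295.4960 = 8.4847 kJ/K
dS_surr = -2507.1940/452.0220 = -5.5466 kJ/K
dS_gen = 8.4847 - 5.5466 = 2.9381 kJ/K (irreversible)

dS_gen = 2.9381 kJ/K, irreversible


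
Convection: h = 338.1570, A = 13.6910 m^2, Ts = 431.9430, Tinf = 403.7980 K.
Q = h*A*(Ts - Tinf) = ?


dT = 28.1450 K
Q = 338.1570 * 13.6910 * 28.1450 = 130303.1172 W

130303.1172 W


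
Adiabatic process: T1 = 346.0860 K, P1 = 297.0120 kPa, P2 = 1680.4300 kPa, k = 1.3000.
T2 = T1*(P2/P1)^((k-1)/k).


(k-1)/k = 0.2308
(P2/P1)^exp = 1.4917
T2 = 346.0860 * 1.4917 = 516.2638 K

516.2638 K


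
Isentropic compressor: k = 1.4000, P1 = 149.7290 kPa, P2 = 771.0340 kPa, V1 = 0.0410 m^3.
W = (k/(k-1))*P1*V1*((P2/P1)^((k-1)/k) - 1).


(k-1)/k = 0.2857
(P2/P1)^exp = 1.5972
W = 3.5000 * 149.7290 * 0.0410 * (1.5972 - 1) = 12.8317 kJ

12.8317 kJ


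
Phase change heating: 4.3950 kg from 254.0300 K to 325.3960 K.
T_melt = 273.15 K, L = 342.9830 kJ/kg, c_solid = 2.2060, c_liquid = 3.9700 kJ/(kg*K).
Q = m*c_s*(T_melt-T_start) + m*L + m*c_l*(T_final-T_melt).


Q1 (sensible, solid) = 4.3950 * 2.2060 * 19.1200 = 185.3755 kJ
Q2 (latent) = 4.3950 * 342.9830 = 1507.4103 kJ
Q3 (sensible, liquid) = 4.3950 * 3.9700 * 52.2460 = 911.5960 kJ
Q_total = 2604.3818 kJ

2604.3818 kJ


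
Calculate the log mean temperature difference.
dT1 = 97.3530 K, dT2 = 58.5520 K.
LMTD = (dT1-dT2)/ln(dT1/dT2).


dT1/dT2 = 1.6627
ln(dT1/dT2) = 0.5084
LMTD = 38.8010 / 0.5084 = 76.3156 K

76.3156 K


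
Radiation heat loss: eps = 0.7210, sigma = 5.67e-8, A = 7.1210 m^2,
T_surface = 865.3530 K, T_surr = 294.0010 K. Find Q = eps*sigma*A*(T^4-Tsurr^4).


T^4 = 5.6076e+11
Tsurr^4 = 7.4713e+09
Q = 0.7210 * 5.67e-8 * 7.1210 * 5.5328e+11 = 161067.2555 W

161067.2555 W


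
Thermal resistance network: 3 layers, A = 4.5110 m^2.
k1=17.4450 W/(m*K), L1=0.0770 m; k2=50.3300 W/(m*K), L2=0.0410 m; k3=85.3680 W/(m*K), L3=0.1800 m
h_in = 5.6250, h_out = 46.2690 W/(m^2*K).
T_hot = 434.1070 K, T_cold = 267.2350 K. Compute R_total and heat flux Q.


R_conv_in = 1/(5.6250*4.5110) = 0.0394
R_1 = 0.0770/(17.4450*4.5110) = 0.0010
R_2 = 0.0410/(50.3300*4.5110) = 0.0002
R_3 = 0.1800/(85.3680*4.5110) = 0.0005
R_conv_out = 1/(46.2690*4.5110) = 0.0048
R_total = 0.0458 K/W
Q = 166.8720 / 0.0458 = 3641.3127 W

R_total = 0.0458 K/W, Q = 3641.3127 W


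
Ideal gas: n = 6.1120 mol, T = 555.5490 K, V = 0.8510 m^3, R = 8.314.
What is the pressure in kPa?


P = nRT/V = 6.1120 * 8.314 * 555.5490 / 0.8510
= 28230.3158 / 0.8510 = 33173.1090 Pa = 33.1731 kPa

33.1731 kPa


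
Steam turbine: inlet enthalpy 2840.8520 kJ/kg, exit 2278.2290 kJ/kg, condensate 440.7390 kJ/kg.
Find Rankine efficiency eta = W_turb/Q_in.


W = 562.6230 kJ/kg
Q_in = 2400.1130 kJ/kg
eta = 0.2344 = 23.4415%

eta = 23.4415%


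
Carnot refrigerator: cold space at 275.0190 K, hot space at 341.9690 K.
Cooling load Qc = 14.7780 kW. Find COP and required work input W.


COP = 275.0190 / 66.9500 = 4.1078
W = 14.7780 / 4.1078 = 3.5975 kW

COP = 4.1078, W = 3.5975 kW


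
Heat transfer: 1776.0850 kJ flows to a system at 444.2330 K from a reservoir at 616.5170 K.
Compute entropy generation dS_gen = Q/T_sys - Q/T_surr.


dS_sys = 1776.0850/444.2330 = 3.9981 kJ/K
dS_surr = -1776.0850/616.5170 = -2.8808 kJ/K
dS_gen = 3.9981 - 2.8808 = 1.1173 kJ/K (irreversible)

dS_gen = 1.1173 kJ/K, irreversible


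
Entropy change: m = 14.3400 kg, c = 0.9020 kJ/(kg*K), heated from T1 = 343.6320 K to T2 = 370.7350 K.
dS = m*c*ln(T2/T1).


T2/T1 = 1.0789
ln(T2/T1) = 0.0759
dS = 14.3400 * 0.9020 * 0.0759 = 0.9820 kJ/K

0.9820 kJ/K


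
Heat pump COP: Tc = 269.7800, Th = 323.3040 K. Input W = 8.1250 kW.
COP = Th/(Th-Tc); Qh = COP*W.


COP = 323.3040 / 53.5240 = 6.0404
Qh = 6.0404 * 8.1250 = 49.0779 kW

COP = 6.0404, Qh = 49.0779 kW


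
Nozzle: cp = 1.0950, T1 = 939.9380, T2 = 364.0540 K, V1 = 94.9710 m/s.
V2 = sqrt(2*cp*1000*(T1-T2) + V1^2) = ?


dT = 575.8840 K
2*cp*1000*dT = 1261185.9600
V1^2 = 9019.4908
V2 = sqrt(1270205.4508) = 1127.0339 m/s

1127.0339 m/s


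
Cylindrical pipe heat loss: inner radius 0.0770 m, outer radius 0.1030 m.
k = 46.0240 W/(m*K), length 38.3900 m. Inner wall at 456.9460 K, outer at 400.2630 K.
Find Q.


dT = 56.6830 K
ln(ro/ri) = 0.2909
Q = 2*pi*46.0240*38.3900*56.6830 / 0.2909 = 2162998.7390 W

2162998.7390 W


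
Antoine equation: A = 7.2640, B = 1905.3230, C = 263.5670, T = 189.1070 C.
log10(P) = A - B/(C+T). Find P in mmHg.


C+T = 452.6740
B/(C+T) = 4.2090
log10(P) = 7.2640 - 4.2090 = 3.0550
P = 10^3.0550 = 1134.9061 mmHg

1134.9061 mmHg


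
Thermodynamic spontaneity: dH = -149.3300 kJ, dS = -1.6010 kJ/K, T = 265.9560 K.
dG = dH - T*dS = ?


T*dS = 265.9560 * -1.6010 = -425.7956 kJ
dG = -149.3300 + 425.7956 = 276.4656 kJ (non-spontaneous)

dG = 276.4656 kJ, non-spontaneous


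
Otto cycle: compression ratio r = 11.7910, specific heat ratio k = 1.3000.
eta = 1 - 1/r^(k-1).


r^(k-1) = 2.0964
eta = 1 - 1/2.0964 = 0.5230 = 52.2982%

52.2982%


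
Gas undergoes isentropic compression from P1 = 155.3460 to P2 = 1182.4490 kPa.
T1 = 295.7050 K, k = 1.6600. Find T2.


(k-1)/k = 0.3976
(P2/P1)^exp = 2.2411
T2 = 295.7050 * 2.2411 = 662.7161 K

662.7161 K


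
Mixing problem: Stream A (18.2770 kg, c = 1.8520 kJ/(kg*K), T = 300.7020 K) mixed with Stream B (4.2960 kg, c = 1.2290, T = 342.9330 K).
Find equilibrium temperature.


num = 11989.0754
den = 39.1288
Tf = 306.4004 K

306.4004 K


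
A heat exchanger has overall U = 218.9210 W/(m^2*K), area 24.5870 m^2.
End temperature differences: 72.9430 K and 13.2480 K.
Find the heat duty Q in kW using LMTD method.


LMTD = 34.9947 K
Q = 218.9210 * 24.5870 * 34.9947 = 188362.6258 W = 188.3626 kW

188.3626 kW


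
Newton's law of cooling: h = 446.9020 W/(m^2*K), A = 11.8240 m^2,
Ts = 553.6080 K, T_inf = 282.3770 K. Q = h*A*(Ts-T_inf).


dT = 271.2310 K
Q = 446.9020 * 11.8240 * 271.2310 = 1433230.5093 W

1433230.5093 W


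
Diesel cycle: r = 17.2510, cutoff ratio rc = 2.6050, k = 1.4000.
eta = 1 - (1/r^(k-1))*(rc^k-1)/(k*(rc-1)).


r^(k-1) = 3.1241
rc^k = 3.8206
eta = 0.5982 = 59.8198%

59.8198%


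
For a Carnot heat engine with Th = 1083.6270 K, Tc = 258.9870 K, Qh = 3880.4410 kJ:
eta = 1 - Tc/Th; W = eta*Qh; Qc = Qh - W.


eta = 1 - 258.9870/1083.6270 = 0.7610
W = 0.7610 * 3880.4410 = 2953.0151 kJ
Qc = 3880.4410 - 2953.0151 = 927.4259 kJ

eta = 76.1000%, W = 2953.0151 kJ, Qc = 927.4259 kJ


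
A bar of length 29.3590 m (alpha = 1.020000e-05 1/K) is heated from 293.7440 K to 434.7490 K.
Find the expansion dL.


dT = 141.0050 K
dL = 1.020000e-05 * 29.3590 * 141.0050 = 0.042226 m
L_final = 29.401226 m

dL = 0.042226 m


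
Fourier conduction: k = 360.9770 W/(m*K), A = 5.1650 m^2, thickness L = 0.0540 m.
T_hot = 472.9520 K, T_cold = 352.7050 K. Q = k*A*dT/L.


dT = 120.2470 K
Q = 360.9770 * 5.1650 * 120.2470 / 0.0540 = 4151741.9039 W

4151741.9039 W


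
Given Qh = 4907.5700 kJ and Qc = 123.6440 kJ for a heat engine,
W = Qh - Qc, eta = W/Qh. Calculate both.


W = 4907.5700 - 123.6440 = 4783.9260 kJ
eta = 4783.9260 / 4907.5700 = 0.9748 = 97.4805%

W = 4783.9260 kJ, eta = 97.4805%


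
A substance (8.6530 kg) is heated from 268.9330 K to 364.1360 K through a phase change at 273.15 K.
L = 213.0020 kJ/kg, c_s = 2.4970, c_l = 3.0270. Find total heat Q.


Q1 (sensible, solid) = 8.6530 * 2.4970 * 4.2170 = 91.1148 kJ
Q2 (latent) = 8.6530 * 213.0020 = 1843.1063 kJ
Q3 (sensible, liquid) = 8.6530 * 3.0270 * 90.9860 = 2383.1627 kJ
Q_total = 4317.3838 kJ

4317.3838 kJ


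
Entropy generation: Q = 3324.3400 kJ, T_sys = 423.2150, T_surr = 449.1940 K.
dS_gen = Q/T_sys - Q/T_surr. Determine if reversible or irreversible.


dS_sys = 3324.3400/423.2150 = 7.8550 kJ/K
dS_surr = -3324.3400/449.1940 = -7.4007 kJ/K
dS_gen = 7.8550 - 7.4007 = 0.4543 kJ/K (irreversible)

dS_gen = 0.4543 kJ/K, irreversible


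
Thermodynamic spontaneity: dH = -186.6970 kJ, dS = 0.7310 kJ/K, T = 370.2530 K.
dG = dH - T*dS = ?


T*dS = 370.2530 * 0.7310 = 270.6549 kJ
dG = -186.6970 - 270.6549 = -457.3519 kJ (spontaneous)

dG = -457.3519 kJ, spontaneous


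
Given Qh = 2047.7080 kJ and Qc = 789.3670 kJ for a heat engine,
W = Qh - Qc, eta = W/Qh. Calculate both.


W = 2047.7080 - 789.3670 = 1258.3410 kJ
eta = 1258.3410 / 2047.7080 = 0.6145 = 61.4512%

W = 1258.3410 kJ, eta = 61.4512%


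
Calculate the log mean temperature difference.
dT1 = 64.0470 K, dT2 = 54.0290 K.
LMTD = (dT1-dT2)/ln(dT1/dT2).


dT1/dT2 = 1.1854
ln(dT1/dT2) = 0.1701
LMTD = 10.0180 / 0.1701 = 58.8961 K

58.8961 K


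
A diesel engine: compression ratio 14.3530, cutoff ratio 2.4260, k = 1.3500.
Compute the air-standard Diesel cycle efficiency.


r^(k-1) = 2.5406
rc^k = 3.3083
eta = 0.5280 = 52.8039%

52.8039%


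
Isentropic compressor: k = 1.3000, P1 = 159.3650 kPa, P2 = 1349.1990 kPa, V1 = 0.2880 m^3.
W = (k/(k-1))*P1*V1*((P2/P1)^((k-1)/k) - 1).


(k-1)/k = 0.2308
(P2/P1)^exp = 1.6371
W = 4.3333 * 159.3650 * 0.2880 * (1.6371 - 1) = 126.7154 kJ

126.7154 kJ


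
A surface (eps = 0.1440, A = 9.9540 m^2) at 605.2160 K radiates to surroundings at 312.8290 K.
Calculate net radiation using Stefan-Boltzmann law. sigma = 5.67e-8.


T^4 = 1.3417e+11
Tsurr^4 = 9.5770e+09
Q = 0.1440 * 5.67e-8 * 9.9540 * 1.2459e+11 = 10125.6303 W

10125.6303 W


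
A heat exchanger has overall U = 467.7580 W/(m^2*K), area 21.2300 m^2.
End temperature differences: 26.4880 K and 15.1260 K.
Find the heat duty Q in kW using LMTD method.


LMTD = 20.2793 K
Q = 467.7580 * 21.2300 * 20.2793 = 201383.3005 W = 201.3833 kW

201.3833 kW


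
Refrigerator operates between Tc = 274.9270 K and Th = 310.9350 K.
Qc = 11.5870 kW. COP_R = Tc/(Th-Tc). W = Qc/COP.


COP = 274.9270 / 36.0080 = 7.6352
W = 11.5870 / 7.6352 = 1.5176 kW

COP = 7.6352, W = 1.5176 kW


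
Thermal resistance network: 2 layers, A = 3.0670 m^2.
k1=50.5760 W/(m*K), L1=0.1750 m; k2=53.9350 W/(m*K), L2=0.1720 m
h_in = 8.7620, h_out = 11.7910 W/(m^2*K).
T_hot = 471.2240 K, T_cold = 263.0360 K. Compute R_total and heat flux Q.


R_conv_in = 1/(8.7620*3.0670) = 0.0372
R_1 = 0.1750/(50.5760*3.0670) = 0.0011
R_2 = 0.1720/(53.9350*3.0670) = 0.0010
R_conv_out = 1/(11.7910*3.0670) = 0.0277
R_total = 0.0670 K/W
Q = 208.1880 / 0.0670 = 3105.7751 W

R_total = 0.0670 K/W, Q = 3105.7751 W


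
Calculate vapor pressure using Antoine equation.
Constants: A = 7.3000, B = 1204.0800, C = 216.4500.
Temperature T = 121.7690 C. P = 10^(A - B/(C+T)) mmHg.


C+T = 338.2190
B/(C+T) = 3.5601
log10(P) = 7.3000 - 3.5601 = 3.7399
P = 10^3.7399 = 5494.6471 mmHg

5494.6471 mmHg


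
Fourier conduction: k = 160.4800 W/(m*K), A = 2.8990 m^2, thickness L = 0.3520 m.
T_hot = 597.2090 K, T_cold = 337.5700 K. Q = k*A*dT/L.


dT = 259.6390 K
Q = 160.4800 * 2.8990 * 259.6390 / 0.3520 = 343159.7915 W

343159.7915 W


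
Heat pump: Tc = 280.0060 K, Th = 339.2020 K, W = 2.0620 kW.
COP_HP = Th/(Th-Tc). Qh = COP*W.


COP = 339.2020 / 59.1960 = 5.7302
Qh = 5.7302 * 2.0620 = 11.8156 kW

COP = 5.7302, Qh = 11.8156 kW


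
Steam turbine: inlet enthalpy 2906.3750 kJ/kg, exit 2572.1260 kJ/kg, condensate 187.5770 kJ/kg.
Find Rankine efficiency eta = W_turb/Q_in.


W = 334.2490 kJ/kg
Q_in = 2718.7980 kJ/kg
eta = 0.1229 = 12.2940%

eta = 12.2940%


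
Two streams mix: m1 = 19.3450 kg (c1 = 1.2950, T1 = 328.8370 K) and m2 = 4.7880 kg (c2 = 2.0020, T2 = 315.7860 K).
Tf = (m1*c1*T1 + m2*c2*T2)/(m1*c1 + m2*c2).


num = 11264.9412
den = 34.6374
Tf = 325.2253 K

325.2253 K


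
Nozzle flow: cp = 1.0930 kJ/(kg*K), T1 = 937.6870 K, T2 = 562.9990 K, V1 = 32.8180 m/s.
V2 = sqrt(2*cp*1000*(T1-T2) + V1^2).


dT = 374.6880 K
2*cp*1000*dT = 819067.9680
V1^2 = 1077.0211
V2 = sqrt(820144.9891) = 905.6186 m/s

905.6186 m/s


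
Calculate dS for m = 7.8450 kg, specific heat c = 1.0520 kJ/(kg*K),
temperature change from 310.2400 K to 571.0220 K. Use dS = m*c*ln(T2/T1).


T2/T1 = 1.8406
ln(T2/T1) = 0.6101
dS = 7.8450 * 1.0520 * 0.6101 = 5.0350 kJ/K

5.0350 kJ/K


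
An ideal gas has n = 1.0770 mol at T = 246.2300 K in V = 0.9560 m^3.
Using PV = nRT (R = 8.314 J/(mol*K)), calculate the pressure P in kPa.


P = nRT/V = 1.0770 * 8.314 * 246.2300 / 0.9560
= 2204.7872 / 0.9560 = 2306.2628 Pa = 2.3063 kPa

2.3063 kPa


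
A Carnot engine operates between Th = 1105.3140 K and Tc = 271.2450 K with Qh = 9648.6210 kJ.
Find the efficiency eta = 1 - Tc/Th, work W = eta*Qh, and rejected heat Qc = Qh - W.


eta = 1 - 271.2450/1105.3140 = 0.7546
W = 0.7546 * 9648.6210 = 7280.8412 kJ
Qc = 9648.6210 - 7280.8412 = 2367.7798 kJ

eta = 75.4599%, W = 7280.8412 kJ, Qc = 2367.7798 kJ


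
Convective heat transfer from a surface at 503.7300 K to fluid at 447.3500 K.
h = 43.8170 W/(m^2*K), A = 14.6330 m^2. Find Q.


dT = 56.3800 K
Q = 43.8170 * 14.6330 * 56.3800 = 36149.3992 W

36149.3992 W


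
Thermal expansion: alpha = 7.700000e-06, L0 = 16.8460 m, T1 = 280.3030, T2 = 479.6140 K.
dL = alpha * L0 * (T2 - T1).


dT = 199.3110 K
dL = 7.700000e-06 * 16.8460 * 199.3110 = 0.025853 m
L_final = 16.871853 m

dL = 0.025853 m


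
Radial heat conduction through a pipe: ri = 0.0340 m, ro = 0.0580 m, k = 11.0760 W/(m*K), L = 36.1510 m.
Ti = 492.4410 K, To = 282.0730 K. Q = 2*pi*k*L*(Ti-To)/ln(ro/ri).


dT = 210.3680 K
ln(ro/ri) = 0.5341
Q = 2*pi*11.0760*36.1510*210.3680 / 0.5341 = 990956.2296 W

990956.2296 W


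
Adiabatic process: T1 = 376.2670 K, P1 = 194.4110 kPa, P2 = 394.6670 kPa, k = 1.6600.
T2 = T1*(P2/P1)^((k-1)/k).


(k-1)/k = 0.3976
(P2/P1)^exp = 1.3251
T2 = 376.2670 * 1.3251 = 498.6079 K

498.6079 K


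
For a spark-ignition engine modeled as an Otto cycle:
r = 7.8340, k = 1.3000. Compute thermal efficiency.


r^(k-1) = 1.8544
eta = 1 - 1/1.8544 = 0.4607 = 46.0732%

46.0732%


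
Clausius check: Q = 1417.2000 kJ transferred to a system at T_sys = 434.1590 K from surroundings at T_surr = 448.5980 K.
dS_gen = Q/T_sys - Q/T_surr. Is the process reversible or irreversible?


dS_sys = 1417.2000/434.1590 = 3.2642 kJ/K
dS_surr = -1417.2000/448.5980 = -3.1592 kJ/K
dS_gen = 3.2642 - 3.1592 = 0.1051 kJ/K (irreversible)

dS_gen = 0.1051 kJ/K, irreversible


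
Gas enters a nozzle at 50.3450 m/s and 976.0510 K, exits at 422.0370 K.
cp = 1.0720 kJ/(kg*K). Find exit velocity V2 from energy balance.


dT = 554.0140 K
2*cp*1000*dT = 1187806.0160
V1^2 = 2534.6190
V2 = sqrt(1190340.6350) = 1091.0273 m/s

1091.0273 m/s


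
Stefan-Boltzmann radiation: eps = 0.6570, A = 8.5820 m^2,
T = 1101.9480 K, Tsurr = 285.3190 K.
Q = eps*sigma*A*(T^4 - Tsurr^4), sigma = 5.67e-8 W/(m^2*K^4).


T^4 = 1.4745e+12
Tsurr^4 = 6.6271e+09
Q = 0.6570 * 5.67e-8 * 8.5820 * 1.4679e+12 = 469272.4085 W

469272.4085 W


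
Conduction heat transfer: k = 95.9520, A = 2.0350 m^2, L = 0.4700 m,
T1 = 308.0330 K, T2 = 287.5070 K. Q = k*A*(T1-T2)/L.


dT = 20.5260 K
Q = 95.9520 * 2.0350 * 20.5260 / 0.4700 = 8527.5625 W

8527.5625 W


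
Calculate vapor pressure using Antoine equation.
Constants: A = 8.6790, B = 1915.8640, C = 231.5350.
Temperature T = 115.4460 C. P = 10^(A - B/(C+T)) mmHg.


C+T = 346.9810
B/(C+T) = 5.5215
log10(P) = 8.6790 - 5.5215 = 3.1575
P = 10^3.1575 = 1437.0629 mmHg

1437.0629 mmHg


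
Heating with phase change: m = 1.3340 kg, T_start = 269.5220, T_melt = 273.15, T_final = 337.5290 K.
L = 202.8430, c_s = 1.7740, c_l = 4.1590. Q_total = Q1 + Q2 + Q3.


Q1 (sensible, solid) = 1.3340 * 1.7740 * 3.6280 = 8.5857 kJ
Q2 (latent) = 1.3340 * 202.8430 = 270.5926 kJ
Q3 (sensible, liquid) = 1.3340 * 4.1590 * 64.3790 = 357.1815 kJ
Q_total = 636.3598 kJ

636.3598 kJ


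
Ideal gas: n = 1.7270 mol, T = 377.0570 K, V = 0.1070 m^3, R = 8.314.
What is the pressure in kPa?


P = nRT/V = 1.7270 * 8.314 * 377.0570 / 0.1070
= 5413.8892 / 0.1070 = 50597.0956 Pa = 50.5971 kPa

50.5971 kPa


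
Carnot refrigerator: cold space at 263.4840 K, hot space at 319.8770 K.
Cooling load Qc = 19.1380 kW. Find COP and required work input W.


COP = 263.4840 / 56.3930 = 4.6723
W = 19.1380 / 4.6723 = 4.0961 kW

COP = 4.6723, W = 4.0961 kW


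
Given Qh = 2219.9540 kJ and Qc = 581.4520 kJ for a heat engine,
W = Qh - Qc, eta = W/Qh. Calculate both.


W = 2219.9540 - 581.4520 = 1638.5020 kJ
eta = 1638.5020 / 2219.9540 = 0.7381 = 73.8079%

W = 1638.5020 kJ, eta = 73.8079%


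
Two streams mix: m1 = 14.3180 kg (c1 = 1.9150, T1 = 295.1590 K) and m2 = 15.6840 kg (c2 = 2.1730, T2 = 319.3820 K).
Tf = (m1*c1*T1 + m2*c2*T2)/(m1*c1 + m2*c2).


num = 18977.9197
den = 61.5003
Tf = 308.5825 K

308.5825 K


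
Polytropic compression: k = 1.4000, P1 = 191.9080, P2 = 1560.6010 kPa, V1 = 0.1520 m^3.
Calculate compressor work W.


(k-1)/k = 0.2857
(P2/P1)^exp = 1.8199
W = 3.5000 * 191.9080 * 0.1520 * (1.8199 - 1) = 83.7117 kJ

83.7117 kJ


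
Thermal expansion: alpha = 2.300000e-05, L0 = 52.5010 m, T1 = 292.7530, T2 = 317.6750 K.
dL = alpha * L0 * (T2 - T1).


dT = 24.9220 K
dL = 2.300000e-05 * 52.5010 * 24.9220 = 0.030094 m
L_final = 52.531094 m

dL = 0.030094 m


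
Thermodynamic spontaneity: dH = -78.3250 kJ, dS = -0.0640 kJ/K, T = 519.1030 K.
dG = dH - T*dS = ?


T*dS = 519.1030 * -0.0640 = -33.2226 kJ
dG = -78.3250 + 33.2226 = -45.1024 kJ (spontaneous)

dG = -45.1024 kJ, spontaneous


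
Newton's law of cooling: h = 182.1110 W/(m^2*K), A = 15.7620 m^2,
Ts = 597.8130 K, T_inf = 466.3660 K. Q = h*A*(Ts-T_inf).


dT = 131.4470 K
Q = 182.1110 * 15.7620 * 131.4470 = 377309.8831 W

377309.8831 W


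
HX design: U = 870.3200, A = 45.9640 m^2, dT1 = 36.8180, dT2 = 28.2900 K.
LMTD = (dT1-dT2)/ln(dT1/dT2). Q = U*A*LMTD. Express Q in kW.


LMTD = 32.3670 K
Q = 870.3200 * 45.9640 * 32.3670 = 1294788.5117 W = 1294.7885 kW

1294.7885 kW


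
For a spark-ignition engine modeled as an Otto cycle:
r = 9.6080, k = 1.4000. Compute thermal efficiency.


r^(k-1) = 2.4720
eta = 1 - 1/2.4720 = 0.5955 = 59.5474%

59.5474%


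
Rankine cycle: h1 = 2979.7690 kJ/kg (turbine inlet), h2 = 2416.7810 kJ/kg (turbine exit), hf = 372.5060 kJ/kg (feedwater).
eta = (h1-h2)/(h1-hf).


W = 562.9880 kJ/kg
Q_in = 2607.2630 kJ/kg
eta = 0.2159 = 21.5931%

eta = 21.5931%


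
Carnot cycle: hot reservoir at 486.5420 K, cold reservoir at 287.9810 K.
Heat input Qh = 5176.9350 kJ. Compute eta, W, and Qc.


eta = 1 - 287.9810/486.5420 = 0.4081
W = 0.4081 * 5176.9350 = 2112.7413 kJ
Qc = 5176.9350 - 2112.7413 = 3064.1937 kJ

eta = 40.8107%, W = 2112.7413 kJ, Qc = 3064.1937 kJ


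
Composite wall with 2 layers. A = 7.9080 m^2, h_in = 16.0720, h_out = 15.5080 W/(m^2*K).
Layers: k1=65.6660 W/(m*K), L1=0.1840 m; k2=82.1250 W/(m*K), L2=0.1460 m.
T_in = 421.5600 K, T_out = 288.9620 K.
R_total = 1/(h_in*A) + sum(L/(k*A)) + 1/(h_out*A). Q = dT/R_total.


R_conv_in = 1/(16.0720*7.9080) = 0.0079
R_1 = 0.1840/(65.6660*7.9080) = 0.0004
R_2 = 0.1460/(82.1250*7.9080) = 0.0002
R_conv_out = 1/(15.5080*7.9080) = 0.0082
R_total = 0.0166 K/W
Q = 132.5980 / 0.0166 = 7987.2293 W

R_total = 0.0166 K/W, Q = 7987.2293 W


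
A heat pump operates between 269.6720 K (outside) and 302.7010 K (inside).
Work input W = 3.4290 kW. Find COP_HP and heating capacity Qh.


COP = 302.7010 / 33.0290 = 9.1647
Qh = 9.1647 * 3.4290 = 31.4258 kW

COP = 9.1647, Qh = 31.4258 kW


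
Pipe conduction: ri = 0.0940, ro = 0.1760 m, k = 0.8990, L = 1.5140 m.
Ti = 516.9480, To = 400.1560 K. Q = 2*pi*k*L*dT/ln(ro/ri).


dT = 116.7920 K
ln(ro/ri) = 0.6272
Q = 2*pi*0.8990*1.5140*116.7920 / 0.6272 = 1592.5019 W

1592.5019 W


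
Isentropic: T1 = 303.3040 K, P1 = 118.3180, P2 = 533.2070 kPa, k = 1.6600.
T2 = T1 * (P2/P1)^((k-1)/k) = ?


(k-1)/k = 0.3976
(P2/P1)^exp = 1.8195
T2 = 303.3040 * 1.8195 = 551.8749 K

551.8749 K


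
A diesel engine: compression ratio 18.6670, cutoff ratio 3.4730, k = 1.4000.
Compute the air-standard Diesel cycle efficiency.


r^(k-1) = 3.2243
rc^k = 5.7146
eta = 0.5777 = 57.7658%

57.7658%


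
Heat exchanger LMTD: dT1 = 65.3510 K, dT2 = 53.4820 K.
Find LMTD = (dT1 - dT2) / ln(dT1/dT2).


dT1/dT2 = 1.2219
ln(dT1/dT2) = 0.2004
LMTD = 11.8690 / 0.2004 = 59.2184 K

59.2184 K


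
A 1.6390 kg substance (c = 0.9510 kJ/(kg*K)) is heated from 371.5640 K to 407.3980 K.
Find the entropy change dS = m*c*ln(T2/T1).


T2/T1 = 1.0964
ln(T2/T1) = 0.0921
dS = 1.6390 * 0.9510 * 0.0921 = 0.1435 kJ/K

0.1435 kJ/K


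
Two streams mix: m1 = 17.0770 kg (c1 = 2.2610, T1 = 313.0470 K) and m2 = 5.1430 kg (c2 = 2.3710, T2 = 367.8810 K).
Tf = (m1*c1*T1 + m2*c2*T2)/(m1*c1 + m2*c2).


num = 16573.0485
den = 50.8052
Tf = 326.2080 K

326.2080 K


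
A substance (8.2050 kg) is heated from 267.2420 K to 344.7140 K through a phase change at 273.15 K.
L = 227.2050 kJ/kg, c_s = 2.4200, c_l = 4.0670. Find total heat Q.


Q1 (sensible, solid) = 8.2050 * 2.4200 * 5.9080 = 117.3098 kJ
Q2 (latent) = 8.2050 * 227.2050 = 1864.2170 kJ
Q3 (sensible, liquid) = 8.2050 * 4.0670 * 71.5640 = 2388.0717 kJ
Q_total = 4369.5986 kJ

4369.5986 kJ


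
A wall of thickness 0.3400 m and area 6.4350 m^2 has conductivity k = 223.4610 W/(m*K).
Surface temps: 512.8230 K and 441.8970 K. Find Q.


dT = 70.9260 K
Q = 223.4610 * 6.4350 * 70.9260 / 0.3400 = 299969.3209 W

299969.3209 W


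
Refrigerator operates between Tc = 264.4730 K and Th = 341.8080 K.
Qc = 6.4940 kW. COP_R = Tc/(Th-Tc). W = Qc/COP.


COP = 264.4730 / 77.3350 = 3.4198
W = 6.4940 / 3.4198 = 1.8989 kW

COP = 3.4198, W = 1.8989 kW


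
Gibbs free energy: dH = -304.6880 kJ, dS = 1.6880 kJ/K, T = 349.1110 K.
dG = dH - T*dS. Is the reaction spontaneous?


T*dS = 349.1110 * 1.6880 = 589.2994 kJ
dG = -304.6880 - 589.2994 = -893.9874 kJ (spontaneous)

dG = -893.9874 kJ, spontaneous


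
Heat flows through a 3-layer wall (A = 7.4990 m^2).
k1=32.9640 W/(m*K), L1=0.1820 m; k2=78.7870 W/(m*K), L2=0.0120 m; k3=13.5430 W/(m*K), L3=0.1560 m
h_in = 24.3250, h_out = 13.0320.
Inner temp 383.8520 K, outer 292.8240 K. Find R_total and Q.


R_conv_in = 1/(24.3250*7.4990) = 0.0055
R_1 = 0.1820/(32.9640*7.4990) = 0.0007
R_2 = 0.0120/(78.7870*7.4990) = 2.0311e-05
R_3 = 0.1560/(13.5430*7.4990) = 0.0015
R_conv_out = 1/(13.0320*7.4990) = 0.0102
R_total = 0.0180 K/W
Q = 91.0280 / 0.0180 = 5055.0696 W

R_total = 0.0180 K/W, Q = 5055.0696 W


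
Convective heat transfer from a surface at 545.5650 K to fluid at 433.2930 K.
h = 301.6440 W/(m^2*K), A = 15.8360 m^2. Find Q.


dT = 112.2720 K
Q = 301.6440 * 15.8360 * 112.2720 = 536304.7500 W

536304.7500 W


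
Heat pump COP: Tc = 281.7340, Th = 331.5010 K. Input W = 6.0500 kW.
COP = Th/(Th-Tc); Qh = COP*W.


COP = 331.5010 / 49.7670 = 6.6611
Qh = 6.6611 * 6.0500 = 40.2994 kW

COP = 6.6611, Qh = 40.2994 kW


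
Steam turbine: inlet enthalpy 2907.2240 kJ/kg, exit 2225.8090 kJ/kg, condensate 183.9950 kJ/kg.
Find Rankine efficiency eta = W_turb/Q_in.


W = 681.4150 kJ/kg
Q_in = 2723.2290 kJ/kg
eta = 0.2502 = 25.0223%

eta = 25.0223%


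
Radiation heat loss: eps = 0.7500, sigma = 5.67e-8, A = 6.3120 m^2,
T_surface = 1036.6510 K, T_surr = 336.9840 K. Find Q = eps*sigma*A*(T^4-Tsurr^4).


T^4 = 1.1549e+12
Tsurr^4 = 1.2895e+10
Q = 0.7500 * 5.67e-8 * 6.3120 * 1.1420e+12 = 306524.2814 W

306524.2814 W


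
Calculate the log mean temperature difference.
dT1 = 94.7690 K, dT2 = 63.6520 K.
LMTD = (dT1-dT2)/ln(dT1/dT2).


dT1/dT2 = 1.4889
ln(dT1/dT2) = 0.3980
LMTD = 31.1170 / 0.3980 = 78.1811 K

78.1811 K


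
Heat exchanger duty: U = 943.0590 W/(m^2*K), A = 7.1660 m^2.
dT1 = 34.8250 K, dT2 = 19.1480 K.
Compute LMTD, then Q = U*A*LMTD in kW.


LMTD = 26.2097 K
Q = 943.0590 * 7.1660 * 26.2097 = 177124.1495 W = 177.1241 kW

177.1241 kW


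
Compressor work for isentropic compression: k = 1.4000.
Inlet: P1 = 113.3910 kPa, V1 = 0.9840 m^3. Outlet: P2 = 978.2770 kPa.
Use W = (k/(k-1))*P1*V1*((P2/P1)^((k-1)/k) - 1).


(k-1)/k = 0.2857
(P2/P1)^exp = 1.8510
W = 3.5000 * 113.3910 * 0.9840 * (1.8510 - 1) = 332.3127 kJ

332.3127 kJ


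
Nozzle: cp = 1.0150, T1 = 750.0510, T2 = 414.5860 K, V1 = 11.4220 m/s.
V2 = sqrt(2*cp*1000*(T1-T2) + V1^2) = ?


dT = 335.4650 K
2*cp*1000*dT = 680993.9500
V1^2 = 130.4621
V2 = sqrt(681124.4121) = 825.3026 m/s

825.3026 m/s


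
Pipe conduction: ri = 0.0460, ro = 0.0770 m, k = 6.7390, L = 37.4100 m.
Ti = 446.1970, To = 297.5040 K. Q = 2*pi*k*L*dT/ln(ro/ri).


dT = 148.6930 K
ln(ro/ri) = 0.5152
Q = 2*pi*6.7390*37.4100*148.6930 / 0.5152 = 457201.9023 W

457201.9023 W


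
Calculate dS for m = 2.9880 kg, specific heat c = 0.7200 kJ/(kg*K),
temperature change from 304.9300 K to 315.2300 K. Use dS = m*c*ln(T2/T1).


T2/T1 = 1.0338
ln(T2/T1) = 0.0332
dS = 2.9880 * 0.7200 * 0.0332 = 0.0715 kJ/K

0.0715 kJ/K


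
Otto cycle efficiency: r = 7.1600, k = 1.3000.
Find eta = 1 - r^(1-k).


r^(k-1) = 1.8050
eta = 1 - 1/1.8050 = 0.4460 = 44.5979%

44.5979%


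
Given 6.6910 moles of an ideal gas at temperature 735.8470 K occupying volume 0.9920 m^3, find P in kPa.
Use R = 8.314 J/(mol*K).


P = nRT/V = 6.6910 * 8.314 * 735.8470 / 0.9920
= 40934.4136 / 0.9920 = 41264.5299 Pa = 41.2645 kPa

41.2645 kPa


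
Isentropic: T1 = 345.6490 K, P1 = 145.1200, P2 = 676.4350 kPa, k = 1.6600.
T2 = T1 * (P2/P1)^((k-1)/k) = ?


(k-1)/k = 0.3976
(P2/P1)^exp = 1.8441
T2 = 345.6490 * 1.8441 = 637.4175 K

637.4175 K


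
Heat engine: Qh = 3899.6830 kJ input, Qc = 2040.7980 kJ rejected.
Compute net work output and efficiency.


W = 3899.6830 - 2040.7980 = 1858.8850 kJ
eta = 1858.8850 / 3899.6830 = 0.4767 = 47.6676%

W = 1858.8850 kJ, eta = 47.6676%


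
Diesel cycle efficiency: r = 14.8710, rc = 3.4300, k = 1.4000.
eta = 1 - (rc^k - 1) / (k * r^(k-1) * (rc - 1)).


r^(k-1) = 2.9440
rc^k = 5.6158
eta = 0.5391 = 53.9132%

53.9132%


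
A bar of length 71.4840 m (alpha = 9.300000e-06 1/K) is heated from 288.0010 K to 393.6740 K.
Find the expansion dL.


dT = 105.6730 K
dL = 9.300000e-06 * 71.4840 * 105.6730 = 0.070252 m
L_final = 71.554252 m

dL = 0.070252 m


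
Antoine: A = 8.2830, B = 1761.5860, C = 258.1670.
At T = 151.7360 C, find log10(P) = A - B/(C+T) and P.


C+T = 409.9030
B/(C+T) = 4.2976
log10(P) = 8.2830 - 4.2976 = 3.9854
P = 10^3.9854 = 9670.1239 mmHg

9670.1239 mmHg


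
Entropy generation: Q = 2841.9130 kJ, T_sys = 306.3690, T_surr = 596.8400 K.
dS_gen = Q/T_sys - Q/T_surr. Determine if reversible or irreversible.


dS_sys = 2841.9130/306.3690 = 9.2761 kJ/K
dS_surr = -2841.9130/596.8400 = -4.7616 kJ/K
dS_gen = 9.2761 - 4.7616 = 4.5145 kJ/K (irreversible)

dS_gen = 4.5145 kJ/K, irreversible


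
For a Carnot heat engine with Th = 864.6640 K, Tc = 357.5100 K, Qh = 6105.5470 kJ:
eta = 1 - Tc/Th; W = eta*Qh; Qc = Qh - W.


eta = 1 - 357.5100/864.6640 = 0.5865
W = 0.5865 * 6105.5470 = 3581.1050 kJ
Qc = 6105.5470 - 3581.1050 = 2524.4420 kJ

eta = 58.6533%, W = 3581.1050 kJ, Qc = 2524.4420 kJ


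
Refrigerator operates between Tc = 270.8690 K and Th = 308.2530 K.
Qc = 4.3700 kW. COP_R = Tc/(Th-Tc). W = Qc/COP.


COP = 270.8690 / 37.3840 = 7.2456
W = 4.3700 / 7.2456 = 0.6031 kW

COP = 7.2456, W = 0.6031 kW


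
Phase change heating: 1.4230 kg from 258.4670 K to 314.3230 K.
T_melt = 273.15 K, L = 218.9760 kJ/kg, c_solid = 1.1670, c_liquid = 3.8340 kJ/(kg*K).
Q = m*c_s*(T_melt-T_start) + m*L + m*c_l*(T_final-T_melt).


Q1 (sensible, solid) = 1.4230 * 1.1670 * 14.6830 = 24.3832 kJ
Q2 (latent) = 1.4230 * 218.9760 = 311.6028 kJ
Q3 (sensible, liquid) = 1.4230 * 3.8340 * 41.1730 = 224.6309 kJ
Q_total = 560.6170 kJ

560.6170 kJ


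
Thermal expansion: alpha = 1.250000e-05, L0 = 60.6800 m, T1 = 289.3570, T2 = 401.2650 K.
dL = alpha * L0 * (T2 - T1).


dT = 111.9080 K
dL = 1.250000e-05 * 60.6800 * 111.9080 = 0.084882 m
L_final = 60.764882 m

dL = 0.084882 m


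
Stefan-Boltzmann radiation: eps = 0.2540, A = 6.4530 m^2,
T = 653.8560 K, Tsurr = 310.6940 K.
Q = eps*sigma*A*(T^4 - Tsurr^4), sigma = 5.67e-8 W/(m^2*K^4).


T^4 = 1.8278e+11
Tsurr^4 = 9.3182e+09
Q = 0.2540 * 5.67e-8 * 6.4530 * 1.7346e+11 = 16120.6329 W

16120.6329 W


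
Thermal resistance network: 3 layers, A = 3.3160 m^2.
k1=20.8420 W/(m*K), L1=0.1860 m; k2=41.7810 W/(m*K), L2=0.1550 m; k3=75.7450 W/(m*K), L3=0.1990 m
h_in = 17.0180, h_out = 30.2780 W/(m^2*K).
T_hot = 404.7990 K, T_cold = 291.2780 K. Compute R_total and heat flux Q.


R_conv_in = 1/(17.0180*3.3160) = 0.0177
R_1 = 0.1860/(20.8420*3.3160) = 0.0027
R_2 = 0.1550/(41.7810*3.3160) = 0.0011
R_3 = 0.1990/(75.7450*3.3160) = 0.0008
R_conv_out = 1/(30.2780*3.3160) = 0.0100
R_total = 0.0323 K/W
Q = 113.5210 / 0.0323 = 3516.4490 W

R_total = 0.0323 K/W, Q = 3516.4490 W


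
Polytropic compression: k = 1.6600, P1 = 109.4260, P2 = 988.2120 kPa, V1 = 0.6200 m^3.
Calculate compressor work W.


(k-1)/k = 0.3976
(P2/P1)^exp = 2.3988
W = 2.5152 * 109.4260 * 0.6200 * (2.3988 - 1) = 238.6839 kJ

238.6839 kJ
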